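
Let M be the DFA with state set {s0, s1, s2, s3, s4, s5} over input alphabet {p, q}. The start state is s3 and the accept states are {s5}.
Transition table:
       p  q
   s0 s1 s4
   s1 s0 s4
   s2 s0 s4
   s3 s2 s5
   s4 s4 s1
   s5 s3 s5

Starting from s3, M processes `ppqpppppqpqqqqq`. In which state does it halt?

s3 --p--> s2
s2 --p--> s0
s0 --q--> s4
s4 --p--> s4
s4 --p--> s4
s4 --p--> s4
s4 --p--> s4
s4 --p--> s4
s4 --q--> s1
s1 --p--> s0
s0 --q--> s4
s4 --q--> s1
s1 --q--> s4
s4 --q--> s1
s1 --q--> s4

s4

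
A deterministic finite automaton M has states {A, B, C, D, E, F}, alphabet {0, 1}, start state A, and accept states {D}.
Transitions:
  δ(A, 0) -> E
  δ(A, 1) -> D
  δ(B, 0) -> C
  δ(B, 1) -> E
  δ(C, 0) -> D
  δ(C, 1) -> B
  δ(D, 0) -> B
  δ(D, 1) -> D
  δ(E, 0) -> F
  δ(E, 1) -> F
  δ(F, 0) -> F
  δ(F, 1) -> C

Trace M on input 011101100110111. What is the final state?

F

A --0--> E
E --1--> F
F --1--> C
C --1--> B
B --0--> C
C --1--> B
B --1--> E
E --0--> F
F --0--> F
F --1--> C
C --1--> B
B --0--> C
C --1--> B
B --1--> E
E --1--> F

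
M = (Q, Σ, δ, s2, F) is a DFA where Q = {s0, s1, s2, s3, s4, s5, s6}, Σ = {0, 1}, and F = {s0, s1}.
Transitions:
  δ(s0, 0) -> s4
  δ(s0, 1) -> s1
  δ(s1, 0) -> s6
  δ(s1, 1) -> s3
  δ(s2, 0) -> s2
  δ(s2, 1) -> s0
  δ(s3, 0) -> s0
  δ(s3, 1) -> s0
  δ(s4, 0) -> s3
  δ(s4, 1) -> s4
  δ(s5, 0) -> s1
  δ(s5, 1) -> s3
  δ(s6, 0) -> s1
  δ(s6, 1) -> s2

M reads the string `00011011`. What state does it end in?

s2 --0--> s2
s2 --0--> s2
s2 --0--> s2
s2 --1--> s0
s0 --1--> s1
s1 --0--> s6
s6 --1--> s2
s2 --1--> s0

s0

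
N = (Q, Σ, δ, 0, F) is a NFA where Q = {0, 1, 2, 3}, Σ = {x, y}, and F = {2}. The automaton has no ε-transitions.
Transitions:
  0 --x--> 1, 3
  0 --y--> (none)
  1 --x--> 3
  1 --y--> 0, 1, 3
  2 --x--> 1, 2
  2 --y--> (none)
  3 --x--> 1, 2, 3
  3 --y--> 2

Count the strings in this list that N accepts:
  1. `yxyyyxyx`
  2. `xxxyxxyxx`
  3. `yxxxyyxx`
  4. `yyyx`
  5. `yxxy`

1

`yxyyyxyx`: rejected
`xxxyxxyxx`: accepted
`yxxxyyxx`: rejected
`yyyx`: rejected
`yxxy`: rejected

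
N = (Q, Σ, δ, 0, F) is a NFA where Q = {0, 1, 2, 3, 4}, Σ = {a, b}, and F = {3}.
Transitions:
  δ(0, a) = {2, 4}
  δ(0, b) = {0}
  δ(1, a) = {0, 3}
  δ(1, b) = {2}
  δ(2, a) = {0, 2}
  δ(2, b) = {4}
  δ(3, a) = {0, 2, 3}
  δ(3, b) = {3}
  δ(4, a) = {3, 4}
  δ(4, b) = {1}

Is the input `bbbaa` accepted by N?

accepted

Start: {0}
read b: {0}
read b: {0}
read b: {0}
read a: {2, 4}
read a: {0, 2, 3, 4}
Reachable ∩ accepting = {3} — nonempty.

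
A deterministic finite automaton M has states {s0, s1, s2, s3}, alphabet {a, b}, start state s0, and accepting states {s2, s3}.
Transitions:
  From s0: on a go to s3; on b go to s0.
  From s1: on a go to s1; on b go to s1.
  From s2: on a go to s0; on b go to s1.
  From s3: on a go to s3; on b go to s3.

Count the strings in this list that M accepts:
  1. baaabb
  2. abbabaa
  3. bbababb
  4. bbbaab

baaabb: accepted
abbabaa: accepted
bbababb: accepted
bbbaab: accepted

4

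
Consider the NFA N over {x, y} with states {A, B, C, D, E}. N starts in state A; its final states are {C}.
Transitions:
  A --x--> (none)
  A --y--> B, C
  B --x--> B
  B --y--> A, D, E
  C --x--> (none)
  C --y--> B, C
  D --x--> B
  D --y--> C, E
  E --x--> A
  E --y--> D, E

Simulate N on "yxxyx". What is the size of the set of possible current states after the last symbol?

Start: {A}
read y: {B, C}
read x: {B}
read x: {B}
read y: {A, D, E}
read x: {A, B}
Final reachable set {A, B} has 2 states.

2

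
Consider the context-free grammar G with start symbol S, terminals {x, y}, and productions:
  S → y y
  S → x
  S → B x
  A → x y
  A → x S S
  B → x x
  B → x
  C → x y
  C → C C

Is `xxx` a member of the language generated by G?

yes

S ⇒ Bx ⇒ xxx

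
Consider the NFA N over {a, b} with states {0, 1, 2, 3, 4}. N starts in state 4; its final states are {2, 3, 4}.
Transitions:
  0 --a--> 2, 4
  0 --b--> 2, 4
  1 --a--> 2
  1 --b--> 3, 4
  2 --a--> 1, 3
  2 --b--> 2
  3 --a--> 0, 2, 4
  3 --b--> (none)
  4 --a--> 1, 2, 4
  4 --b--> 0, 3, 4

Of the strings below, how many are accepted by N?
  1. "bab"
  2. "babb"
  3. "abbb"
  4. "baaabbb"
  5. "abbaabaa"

5

"bab": accepted
"babb": accepted
"abbb": accepted
"baaabbb": accepted
"abbaabaa": accepted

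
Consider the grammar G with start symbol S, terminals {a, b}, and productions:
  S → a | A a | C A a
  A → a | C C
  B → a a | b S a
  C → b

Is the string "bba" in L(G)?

yes

S ⇒ Aa ⇒ CCa ⇒ bCa ⇒ bba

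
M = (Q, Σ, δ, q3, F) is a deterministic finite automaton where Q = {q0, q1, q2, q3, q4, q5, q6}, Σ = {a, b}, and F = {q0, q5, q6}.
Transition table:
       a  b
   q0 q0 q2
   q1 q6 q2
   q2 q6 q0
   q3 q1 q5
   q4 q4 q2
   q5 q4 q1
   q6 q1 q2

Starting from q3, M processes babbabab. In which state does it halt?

q3 --b--> q5
q5 --a--> q4
q4 --b--> q2
q2 --b--> q0
q0 --a--> q0
q0 --b--> q2
q2 --a--> q6
q6 --b--> q2

q2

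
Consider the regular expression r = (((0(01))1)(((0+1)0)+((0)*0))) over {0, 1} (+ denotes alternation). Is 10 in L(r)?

no

No split of 10 into u·v has ((0(01))1) matching u and (((0+1)0)+((0)*0)) matching v.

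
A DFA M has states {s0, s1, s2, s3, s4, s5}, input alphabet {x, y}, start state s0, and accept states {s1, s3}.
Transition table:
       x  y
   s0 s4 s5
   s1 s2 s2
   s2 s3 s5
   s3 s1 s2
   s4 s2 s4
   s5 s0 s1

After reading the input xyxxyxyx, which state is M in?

s3

s0 --x--> s4
s4 --y--> s4
s4 --x--> s2
s2 --x--> s3
s3 --y--> s2
s2 --x--> s3
s3 --y--> s2
s2 --x--> s3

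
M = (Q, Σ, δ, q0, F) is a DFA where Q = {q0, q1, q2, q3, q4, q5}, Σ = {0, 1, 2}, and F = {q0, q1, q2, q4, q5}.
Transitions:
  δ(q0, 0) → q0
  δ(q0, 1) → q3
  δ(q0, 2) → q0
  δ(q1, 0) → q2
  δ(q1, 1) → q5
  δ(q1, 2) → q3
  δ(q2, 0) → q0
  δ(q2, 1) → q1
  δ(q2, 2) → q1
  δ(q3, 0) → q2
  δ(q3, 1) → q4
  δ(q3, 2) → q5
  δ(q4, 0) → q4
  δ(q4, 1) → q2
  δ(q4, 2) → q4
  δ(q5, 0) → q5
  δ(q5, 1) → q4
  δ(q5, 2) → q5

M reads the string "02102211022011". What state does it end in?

q0 --0--> q0
q0 --2--> q0
q0 --1--> q3
q3 --0--> q2
q2 --2--> q1
q1 --2--> q3
q3 --1--> q4
q4 --1--> q2
q2 --0--> q0
q0 --2--> q0
q0 --2--> q0
q0 --0--> q0
q0 --1--> q3
q3 --1--> q4

q4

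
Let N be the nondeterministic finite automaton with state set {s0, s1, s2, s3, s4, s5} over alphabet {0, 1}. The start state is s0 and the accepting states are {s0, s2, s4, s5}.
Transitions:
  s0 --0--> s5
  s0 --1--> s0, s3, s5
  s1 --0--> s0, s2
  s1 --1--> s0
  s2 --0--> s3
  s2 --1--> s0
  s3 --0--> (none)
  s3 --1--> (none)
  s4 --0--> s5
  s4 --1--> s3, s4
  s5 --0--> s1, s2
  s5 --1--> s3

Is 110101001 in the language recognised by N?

Start: {s0}
read 1: {s0, s3, s5}
read 1: {s0, s3, s5}
read 0: {s1, s2, s5}
read 1: {s0, s3}
read 0: {s5}
read 1: {s3}
read 0: {}
The reachable set is empty and stays empty for the remaining 2 symbols.
Reachable ∩ accepting = {} — empty.

rejected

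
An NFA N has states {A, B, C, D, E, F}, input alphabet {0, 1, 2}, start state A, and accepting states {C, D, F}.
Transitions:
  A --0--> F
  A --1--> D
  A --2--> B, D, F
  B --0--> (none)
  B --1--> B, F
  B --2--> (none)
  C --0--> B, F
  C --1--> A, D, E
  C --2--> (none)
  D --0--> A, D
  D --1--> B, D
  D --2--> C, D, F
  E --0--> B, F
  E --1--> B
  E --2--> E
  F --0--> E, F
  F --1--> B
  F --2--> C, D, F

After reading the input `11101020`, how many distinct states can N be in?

Start: {A}
read 1: {D}
read 1: {B, D}
read 1: {B, D, F}
read 0: {A, D, E, F}
read 1: {B, D}
read 0: {A, D}
read 2: {B, C, D, F}
read 0: {A, B, D, E, F}
Final reachable set {A, B, D, E, F} has 5 states.

5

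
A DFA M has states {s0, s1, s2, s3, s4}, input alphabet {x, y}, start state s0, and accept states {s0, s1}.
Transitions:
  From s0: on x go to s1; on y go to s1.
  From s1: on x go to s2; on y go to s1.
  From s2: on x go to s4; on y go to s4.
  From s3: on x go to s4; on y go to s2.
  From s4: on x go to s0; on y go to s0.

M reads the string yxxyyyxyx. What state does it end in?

s0 --y--> s1
s1 --x--> s2
s2 --x--> s4
s4 --y--> s0
s0 --y--> s1
s1 --y--> s1
s1 --x--> s2
s2 --y--> s4
s4 --x--> s0

s0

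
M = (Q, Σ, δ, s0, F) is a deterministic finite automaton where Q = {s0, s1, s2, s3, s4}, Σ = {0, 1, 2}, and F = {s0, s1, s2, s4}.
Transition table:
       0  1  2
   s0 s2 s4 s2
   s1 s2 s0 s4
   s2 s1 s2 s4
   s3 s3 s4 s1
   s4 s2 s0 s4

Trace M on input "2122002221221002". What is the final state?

s4

s0 --2--> s2
s2 --1--> s2
s2 --2--> s4
s4 --2--> s4
s4 --0--> s2
s2 --0--> s1
s1 --2--> s4
s4 --2--> s4
s4 --2--> s4
s4 --1--> s0
s0 --2--> s2
s2 --2--> s4
s4 --1--> s0
s0 --0--> s2
s2 --0--> s1
s1 --2--> s4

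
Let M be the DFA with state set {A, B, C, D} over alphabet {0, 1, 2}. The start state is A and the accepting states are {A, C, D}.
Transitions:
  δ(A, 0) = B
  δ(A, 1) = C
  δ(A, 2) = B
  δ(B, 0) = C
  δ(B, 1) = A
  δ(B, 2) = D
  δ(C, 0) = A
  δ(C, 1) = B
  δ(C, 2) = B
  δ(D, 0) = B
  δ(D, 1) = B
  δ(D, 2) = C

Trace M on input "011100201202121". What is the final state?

A --0--> B
B --1--> A
A --1--> C
C --1--> B
B --0--> C
C --0--> A
A --2--> B
B --0--> C
C --1--> B
B --2--> D
D --0--> B
B --2--> D
D --1--> B
B --2--> D
D --1--> B

B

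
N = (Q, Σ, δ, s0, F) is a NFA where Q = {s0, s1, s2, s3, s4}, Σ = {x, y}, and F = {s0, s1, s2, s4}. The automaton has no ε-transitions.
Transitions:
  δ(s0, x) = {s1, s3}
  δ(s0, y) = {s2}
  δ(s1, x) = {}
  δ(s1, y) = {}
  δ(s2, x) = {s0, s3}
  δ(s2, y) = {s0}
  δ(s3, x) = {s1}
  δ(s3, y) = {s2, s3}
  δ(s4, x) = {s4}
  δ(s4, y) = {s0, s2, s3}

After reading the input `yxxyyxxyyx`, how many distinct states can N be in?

Start: {s0}
read y: {s2}
read x: {s0, s3}
read x: {s1, s3}
read y: {s2, s3}
read y: {s0, s2, s3}
read x: {s0, s1, s3}
read x: {s1, s3}
read y: {s2, s3}
read y: {s0, s2, s3}
read x: {s0, s1, s3}
Final reachable set {s0, s1, s3} has 3 states.

3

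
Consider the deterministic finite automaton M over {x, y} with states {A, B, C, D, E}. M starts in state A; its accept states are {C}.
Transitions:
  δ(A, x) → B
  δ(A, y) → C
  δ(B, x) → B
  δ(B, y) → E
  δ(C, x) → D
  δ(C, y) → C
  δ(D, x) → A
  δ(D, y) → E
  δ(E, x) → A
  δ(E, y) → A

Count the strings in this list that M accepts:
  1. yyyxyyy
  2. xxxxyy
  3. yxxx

yyyxyyy: accepted
xxxxyy: rejected
yxxx: rejected

1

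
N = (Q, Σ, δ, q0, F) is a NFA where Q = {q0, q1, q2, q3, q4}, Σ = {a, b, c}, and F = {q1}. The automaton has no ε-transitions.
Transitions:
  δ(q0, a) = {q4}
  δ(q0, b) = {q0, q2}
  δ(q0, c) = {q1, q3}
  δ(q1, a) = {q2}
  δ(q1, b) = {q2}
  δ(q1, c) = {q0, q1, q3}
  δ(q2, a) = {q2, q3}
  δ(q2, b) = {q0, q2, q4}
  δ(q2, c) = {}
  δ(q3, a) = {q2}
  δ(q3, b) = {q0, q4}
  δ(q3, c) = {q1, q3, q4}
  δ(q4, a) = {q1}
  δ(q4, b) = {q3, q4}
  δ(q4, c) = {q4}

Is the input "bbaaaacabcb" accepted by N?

rejected

Start: {q0}
read b: {q0, q2}
read b: {q0, q2, q4}
read a: {q1, q2, q3, q4}
read a: {q1, q2, q3}
read a: {q2, q3}
read a: {q2, q3}
read c: {q1, q3, q4}
read a: {q1, q2}
read b: {q0, q2, q4}
read c: {q1, q3, q4}
read b: {q0, q2, q3, q4}
Reachable ∩ accepting = {} — empty.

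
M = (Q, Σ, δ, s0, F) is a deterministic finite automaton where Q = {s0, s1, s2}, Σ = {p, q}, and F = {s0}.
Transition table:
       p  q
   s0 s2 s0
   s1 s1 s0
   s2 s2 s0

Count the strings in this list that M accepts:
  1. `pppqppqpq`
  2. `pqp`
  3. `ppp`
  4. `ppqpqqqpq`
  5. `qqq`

`pppqppqpq`: accepted
`pqp`: rejected
`ppp`: rejected
`ppqpqqqpq`: accepted
`qqq`: accepted

3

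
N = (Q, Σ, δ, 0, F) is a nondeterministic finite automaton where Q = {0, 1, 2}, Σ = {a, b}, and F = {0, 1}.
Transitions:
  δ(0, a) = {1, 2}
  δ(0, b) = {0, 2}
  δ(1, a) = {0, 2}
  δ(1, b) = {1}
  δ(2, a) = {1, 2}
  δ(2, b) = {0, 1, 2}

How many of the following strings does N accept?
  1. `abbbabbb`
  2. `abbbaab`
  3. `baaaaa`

`abbbabbb`: accepted
`abbbaab`: accepted
`baaaaa`: accepted

3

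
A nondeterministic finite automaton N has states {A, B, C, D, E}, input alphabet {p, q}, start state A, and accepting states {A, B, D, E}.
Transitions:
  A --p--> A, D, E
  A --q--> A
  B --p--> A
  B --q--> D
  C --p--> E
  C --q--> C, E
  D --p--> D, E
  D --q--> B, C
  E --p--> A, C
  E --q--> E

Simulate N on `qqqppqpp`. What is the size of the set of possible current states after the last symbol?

4

Start: {A}
read q: {A}
read q: {A}
read q: {A}
read p: {A, D, E}
read p: {A, C, D, E}
read q: {A, B, C, E}
read p: {A, C, D, E}
read p: {A, C, D, E}
Final reachable set {A, C, D, E} has 4 states.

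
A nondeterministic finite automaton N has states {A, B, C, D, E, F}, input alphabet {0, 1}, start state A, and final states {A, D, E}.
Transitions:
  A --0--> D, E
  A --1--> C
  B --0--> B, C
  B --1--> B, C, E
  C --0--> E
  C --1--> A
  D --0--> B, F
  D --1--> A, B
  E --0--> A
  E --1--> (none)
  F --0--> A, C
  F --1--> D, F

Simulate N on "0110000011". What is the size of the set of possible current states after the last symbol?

Start: {A}
read 0: {D, E}
read 1: {A, B}
read 1: {B, C, E}
read 0: {A, B, C, E}
read 0: {A, B, C, D, E}
read 0: {A, B, C, D, E, F}
read 0: {A, B, C, D, E, F}
read 0: {A, B, C, D, E, F}
read 1: {A, B, C, D, E, F}
read 1: {A, B, C, D, E, F}
Final reachable set {A, B, C, D, E, F} has 6 states.

6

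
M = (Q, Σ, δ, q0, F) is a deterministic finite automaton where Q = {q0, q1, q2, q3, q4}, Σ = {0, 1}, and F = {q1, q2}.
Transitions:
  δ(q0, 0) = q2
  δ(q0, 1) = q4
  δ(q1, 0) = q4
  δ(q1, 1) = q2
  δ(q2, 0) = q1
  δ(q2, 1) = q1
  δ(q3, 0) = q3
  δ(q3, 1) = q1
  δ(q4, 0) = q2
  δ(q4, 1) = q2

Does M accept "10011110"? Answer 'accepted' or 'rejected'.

q0 --1--> q4
q4 --0--> q2
q2 --0--> q1
q1 --1--> q2
q2 --1--> q1
q1 --1--> q2
q2 --1--> q1
q1 --0--> q4
End in state q4, which is not an accepting state.

rejected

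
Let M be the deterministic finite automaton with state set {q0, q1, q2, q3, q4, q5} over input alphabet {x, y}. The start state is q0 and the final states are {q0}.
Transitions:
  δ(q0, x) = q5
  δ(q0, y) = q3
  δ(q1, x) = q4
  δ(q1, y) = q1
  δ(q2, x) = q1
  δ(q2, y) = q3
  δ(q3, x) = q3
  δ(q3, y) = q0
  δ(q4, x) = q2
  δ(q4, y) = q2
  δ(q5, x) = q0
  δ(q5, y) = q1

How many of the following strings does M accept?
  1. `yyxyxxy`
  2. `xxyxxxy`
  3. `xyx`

1

`yyxyxxy`: rejected
`xxyxxxy`: accepted
`xyx`: rejected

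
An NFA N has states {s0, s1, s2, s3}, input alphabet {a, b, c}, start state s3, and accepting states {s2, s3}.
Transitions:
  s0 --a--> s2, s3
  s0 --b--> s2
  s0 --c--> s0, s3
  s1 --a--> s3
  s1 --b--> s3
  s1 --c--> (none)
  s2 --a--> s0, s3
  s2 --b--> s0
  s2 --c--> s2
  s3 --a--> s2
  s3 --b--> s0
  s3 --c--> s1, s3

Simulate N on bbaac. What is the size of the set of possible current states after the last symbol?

3

Start: {s3}
read b: {s0}
read b: {s2}
read a: {s0, s3}
read a: {s2, s3}
read c: {s1, s2, s3}
Final reachable set {s1, s2, s3} has 3 states.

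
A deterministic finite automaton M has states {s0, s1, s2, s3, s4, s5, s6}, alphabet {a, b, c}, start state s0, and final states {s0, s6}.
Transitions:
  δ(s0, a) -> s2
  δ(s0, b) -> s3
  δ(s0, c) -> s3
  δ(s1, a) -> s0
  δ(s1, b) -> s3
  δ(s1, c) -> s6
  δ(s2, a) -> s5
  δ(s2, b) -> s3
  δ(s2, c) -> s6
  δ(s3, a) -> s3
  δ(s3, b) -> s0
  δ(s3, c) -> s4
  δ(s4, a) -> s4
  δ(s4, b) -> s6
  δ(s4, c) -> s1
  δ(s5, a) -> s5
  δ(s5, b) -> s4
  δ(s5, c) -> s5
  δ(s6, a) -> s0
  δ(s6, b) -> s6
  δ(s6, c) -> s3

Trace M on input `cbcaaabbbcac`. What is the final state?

s4

s0 --c--> s3
s3 --b--> s0
s0 --c--> s3
s3 --a--> s3
s3 --a--> s3
s3 --a--> s3
s3 --b--> s0
s0 --b--> s3
s3 --b--> s0
s0 --c--> s3
s3 --a--> s3
s3 --c--> s4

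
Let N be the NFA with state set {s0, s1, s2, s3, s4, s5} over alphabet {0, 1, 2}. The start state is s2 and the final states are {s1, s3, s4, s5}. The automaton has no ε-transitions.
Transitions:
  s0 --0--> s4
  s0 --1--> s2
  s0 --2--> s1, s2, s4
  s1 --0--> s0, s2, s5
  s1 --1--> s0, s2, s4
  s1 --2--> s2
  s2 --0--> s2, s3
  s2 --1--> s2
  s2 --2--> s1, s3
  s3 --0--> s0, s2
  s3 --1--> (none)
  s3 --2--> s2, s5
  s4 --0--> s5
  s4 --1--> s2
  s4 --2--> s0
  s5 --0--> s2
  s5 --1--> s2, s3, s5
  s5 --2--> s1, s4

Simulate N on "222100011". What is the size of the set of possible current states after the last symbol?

Start: {s2}
read 2: {s1, s3}
read 2: {s2, s5}
read 2: {s1, s3, s4}
read 1: {s0, s2, s4}
read 0: {s2, s3, s4, s5}
read 0: {s0, s2, s3, s5}
read 0: {s0, s2, s3, s4}
read 1: {s2}
read 1: {s2}
Final reachable set {s2} has 1 state.

1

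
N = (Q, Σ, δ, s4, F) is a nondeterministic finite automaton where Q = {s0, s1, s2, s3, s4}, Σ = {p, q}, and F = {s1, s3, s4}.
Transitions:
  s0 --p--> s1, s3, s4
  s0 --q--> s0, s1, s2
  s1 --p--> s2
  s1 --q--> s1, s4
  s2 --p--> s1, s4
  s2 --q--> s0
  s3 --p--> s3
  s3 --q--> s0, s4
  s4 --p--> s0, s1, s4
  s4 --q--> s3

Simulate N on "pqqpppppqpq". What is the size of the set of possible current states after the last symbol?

Start: {s4}
read p: {s0, s1, s4}
read q: {s0, s1, s2, s3, s4}
read q: {s0, s1, s2, s3, s4}
read p: {s0, s1, s2, s3, s4}
read p: {s0, s1, s2, s3, s4}
read p: {s0, s1, s2, s3, s4}
read p: {s0, s1, s2, s3, s4}
read p: {s0, s1, s2, s3, s4}
read q: {s0, s1, s2, s3, s4}
read p: {s0, s1, s2, s3, s4}
read q: {s0, s1, s2, s3, s4}
Final reachable set {s0, s1, s2, s3, s4} has 5 states.

5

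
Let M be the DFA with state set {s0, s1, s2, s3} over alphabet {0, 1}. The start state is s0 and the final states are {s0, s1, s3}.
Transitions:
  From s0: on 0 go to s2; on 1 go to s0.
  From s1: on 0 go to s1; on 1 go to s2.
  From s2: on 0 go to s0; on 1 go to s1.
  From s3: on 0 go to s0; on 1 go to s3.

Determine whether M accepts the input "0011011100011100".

s0 --0--> s2
s2 --0--> s0
s0 --1--> s0
s0 --1--> s0
s0 --0--> s2
s2 --1--> s1
s1 --1--> s2
s2 --1--> s1
s1 --0--> s1
s1 --0--> s1
s1 --0--> s1
s1 --1--> s2
s2 --1--> s1
s1 --1--> s2
s2 --0--> s0
s0 --0--> s2
End in state s2, which is not an accepting state.

rejected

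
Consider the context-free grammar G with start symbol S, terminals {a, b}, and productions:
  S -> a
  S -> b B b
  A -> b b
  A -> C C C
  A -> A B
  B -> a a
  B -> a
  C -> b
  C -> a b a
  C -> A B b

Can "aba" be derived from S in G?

no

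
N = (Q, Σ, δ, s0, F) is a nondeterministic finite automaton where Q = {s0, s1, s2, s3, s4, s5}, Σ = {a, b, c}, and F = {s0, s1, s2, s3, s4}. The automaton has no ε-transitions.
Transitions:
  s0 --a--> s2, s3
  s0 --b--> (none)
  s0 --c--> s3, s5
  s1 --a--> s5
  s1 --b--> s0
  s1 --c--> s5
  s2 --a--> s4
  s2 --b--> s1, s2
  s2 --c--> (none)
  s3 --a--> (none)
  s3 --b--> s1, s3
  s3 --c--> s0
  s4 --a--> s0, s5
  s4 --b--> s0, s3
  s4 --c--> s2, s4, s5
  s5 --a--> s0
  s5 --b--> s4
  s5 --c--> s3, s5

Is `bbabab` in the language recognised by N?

Start: {s0}
read b: {}
The reachable set is empty and stays empty for the remaining 5 symbols.
Reachable ∩ accepting = {} — empty.

rejected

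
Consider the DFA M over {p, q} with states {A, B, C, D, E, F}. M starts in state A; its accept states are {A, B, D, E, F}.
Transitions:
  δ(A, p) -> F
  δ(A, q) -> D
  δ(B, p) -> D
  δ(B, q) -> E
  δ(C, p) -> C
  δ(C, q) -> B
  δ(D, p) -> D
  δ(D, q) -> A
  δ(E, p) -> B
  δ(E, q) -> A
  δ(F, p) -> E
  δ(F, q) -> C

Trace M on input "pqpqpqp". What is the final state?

A --p--> F
F --q--> C
C --p--> C
C --q--> B
B --p--> D
D --q--> A
A --p--> F

F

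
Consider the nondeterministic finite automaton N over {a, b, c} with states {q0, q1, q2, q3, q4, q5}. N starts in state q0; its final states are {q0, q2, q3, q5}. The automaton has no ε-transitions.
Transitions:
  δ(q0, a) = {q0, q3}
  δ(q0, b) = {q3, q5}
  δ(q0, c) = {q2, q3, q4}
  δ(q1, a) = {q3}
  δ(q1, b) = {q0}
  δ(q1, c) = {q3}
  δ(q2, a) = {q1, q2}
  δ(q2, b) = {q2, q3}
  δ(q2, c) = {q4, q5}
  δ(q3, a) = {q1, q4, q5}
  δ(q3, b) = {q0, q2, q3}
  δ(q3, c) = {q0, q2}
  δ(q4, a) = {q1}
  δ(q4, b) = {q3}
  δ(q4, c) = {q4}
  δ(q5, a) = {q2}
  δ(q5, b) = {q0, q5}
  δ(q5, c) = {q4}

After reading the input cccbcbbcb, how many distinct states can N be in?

Start: {q0}
read c: {q2, q3, q4}
read c: {q0, q2, q4, q5}
read c: {q2, q3, q4, q5}
read b: {q0, q2, q3, q5}
read c: {q0, q2, q3, q4, q5}
read b: {q0, q2, q3, q5}
read b: {q0, q2, q3, q5}
read c: {q0, q2, q3, q4, q5}
read b: {q0, q2, q3, q5}
Final reachable set {q0, q2, q3, q5} has 4 states.

4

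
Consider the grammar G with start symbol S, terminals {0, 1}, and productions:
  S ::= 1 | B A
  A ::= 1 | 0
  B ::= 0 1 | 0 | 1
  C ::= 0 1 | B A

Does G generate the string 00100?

no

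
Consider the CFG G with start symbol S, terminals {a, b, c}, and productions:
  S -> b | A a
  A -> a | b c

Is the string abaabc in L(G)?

no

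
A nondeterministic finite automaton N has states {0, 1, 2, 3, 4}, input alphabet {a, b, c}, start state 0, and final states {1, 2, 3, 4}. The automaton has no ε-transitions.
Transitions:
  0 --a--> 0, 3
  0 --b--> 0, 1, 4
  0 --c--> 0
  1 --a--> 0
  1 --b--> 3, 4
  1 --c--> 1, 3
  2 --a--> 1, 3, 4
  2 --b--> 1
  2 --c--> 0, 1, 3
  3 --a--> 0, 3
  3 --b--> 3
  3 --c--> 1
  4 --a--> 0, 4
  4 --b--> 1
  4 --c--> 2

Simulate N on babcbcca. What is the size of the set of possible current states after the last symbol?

Start: {0}
read b: {0, 1, 4}
read a: {0, 3, 4}
read b: {0, 1, 3, 4}
read c: {0, 1, 2, 3}
read b: {0, 1, 3, 4}
read c: {0, 1, 2, 3}
read c: {0, 1, 3}
read a: {0, 3}
Final reachable set {0, 3} has 2 states.

2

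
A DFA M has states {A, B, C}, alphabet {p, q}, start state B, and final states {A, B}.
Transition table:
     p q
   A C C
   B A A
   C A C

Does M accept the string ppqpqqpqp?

B --p--> A
A --p--> C
C --q--> C
C --p--> A
A --q--> C
C --q--> C
C --p--> A
A --q--> C
C --p--> A
End in state A, which is an accepting state.

accepted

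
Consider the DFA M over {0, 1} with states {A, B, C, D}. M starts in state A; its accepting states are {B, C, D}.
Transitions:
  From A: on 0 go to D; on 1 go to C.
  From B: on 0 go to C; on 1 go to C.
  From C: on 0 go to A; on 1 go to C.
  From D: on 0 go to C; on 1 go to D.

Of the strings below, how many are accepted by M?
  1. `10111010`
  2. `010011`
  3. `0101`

`10111010`: rejected
`010011`: accepted
`0101`: accepted

2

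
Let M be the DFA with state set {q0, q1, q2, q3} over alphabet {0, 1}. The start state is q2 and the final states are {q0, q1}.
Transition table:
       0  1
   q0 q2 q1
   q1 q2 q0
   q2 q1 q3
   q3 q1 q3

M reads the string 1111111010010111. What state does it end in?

q2 --1--> q3
q3 --1--> q3
q3 --1--> q3
q3 --1--> q3
q3 --1--> q3
q3 --1--> q3
q3 --1--> q3
q3 --0--> q1
q1 --1--> q0
q0 --0--> q2
q2 --0--> q1
q1 --1--> q0
q0 --0--> q2
q2 --1--> q3
q3 --1--> q3
q3 --1--> q3

q3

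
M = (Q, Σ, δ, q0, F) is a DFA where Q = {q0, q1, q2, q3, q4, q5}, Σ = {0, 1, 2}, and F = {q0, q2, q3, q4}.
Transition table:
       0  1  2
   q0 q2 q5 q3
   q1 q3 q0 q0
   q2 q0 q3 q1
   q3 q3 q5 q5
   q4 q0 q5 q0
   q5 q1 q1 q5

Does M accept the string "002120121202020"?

accepted

q0 --0--> q2
q2 --0--> q0
q0 --2--> q3
q3 --1--> q5
q5 --2--> q5
q5 --0--> q1
q1 --1--> q0
q0 --2--> q3
q3 --1--> q5
q5 --2--> q5
q5 --0--> q1
q1 --2--> q0
q0 --0--> q2
q2 --2--> q1
q1 --0--> q3
End in state q3, which is an accepting state.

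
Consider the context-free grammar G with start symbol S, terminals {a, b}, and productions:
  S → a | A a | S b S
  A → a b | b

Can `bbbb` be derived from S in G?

no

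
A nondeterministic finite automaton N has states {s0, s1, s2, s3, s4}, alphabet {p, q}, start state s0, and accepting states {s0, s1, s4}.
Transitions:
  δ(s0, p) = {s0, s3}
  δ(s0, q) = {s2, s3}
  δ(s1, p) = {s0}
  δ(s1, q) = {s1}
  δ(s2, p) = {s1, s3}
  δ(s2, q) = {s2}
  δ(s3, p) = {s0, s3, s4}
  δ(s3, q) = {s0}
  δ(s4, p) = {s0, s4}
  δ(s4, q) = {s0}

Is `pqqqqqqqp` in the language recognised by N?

accepted

Start: {s0}
read p: {s0, s3}
read q: {s0, s2, s3}
read q: {s0, s2, s3}
read q: {s0, s2, s3}
read q: {s0, s2, s3}
read q: {s0, s2, s3}
read q: {s0, s2, s3}
read q: {s0, s2, s3}
read p: {s0, s1, s3, s4}
Reachable ∩ accepting = {s0, s1, s4} — nonempty.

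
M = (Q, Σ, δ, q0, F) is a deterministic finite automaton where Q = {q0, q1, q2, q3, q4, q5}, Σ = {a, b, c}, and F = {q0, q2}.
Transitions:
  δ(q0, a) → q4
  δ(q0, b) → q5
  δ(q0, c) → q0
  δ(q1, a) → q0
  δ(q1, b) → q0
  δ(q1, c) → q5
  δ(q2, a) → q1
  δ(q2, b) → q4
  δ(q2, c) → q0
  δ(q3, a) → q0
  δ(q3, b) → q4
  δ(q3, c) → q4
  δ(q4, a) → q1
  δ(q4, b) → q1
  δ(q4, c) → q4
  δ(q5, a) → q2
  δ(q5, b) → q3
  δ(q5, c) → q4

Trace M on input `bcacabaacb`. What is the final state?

q5

q0 --b--> q5
q5 --c--> q4
q4 --a--> q1
q1 --c--> q5
q5 --a--> q2
q2 --b--> q4
q4 --a--> q1
q1 --a--> q0
q0 --c--> q0
q0 --b--> q5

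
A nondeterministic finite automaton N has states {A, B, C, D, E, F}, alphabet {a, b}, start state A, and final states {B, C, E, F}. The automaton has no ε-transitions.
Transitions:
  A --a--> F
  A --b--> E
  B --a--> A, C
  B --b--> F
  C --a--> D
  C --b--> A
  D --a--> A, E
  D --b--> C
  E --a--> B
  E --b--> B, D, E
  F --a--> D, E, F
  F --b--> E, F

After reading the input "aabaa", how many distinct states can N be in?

Start: {A}
read a: {F}
read a: {D, E, F}
read b: {B, C, D, E, F}
read a: {A, B, C, D, E, F}
read a: {A, B, C, D, E, F}
Final reachable set {A, B, C, D, E, F} has 6 states.

6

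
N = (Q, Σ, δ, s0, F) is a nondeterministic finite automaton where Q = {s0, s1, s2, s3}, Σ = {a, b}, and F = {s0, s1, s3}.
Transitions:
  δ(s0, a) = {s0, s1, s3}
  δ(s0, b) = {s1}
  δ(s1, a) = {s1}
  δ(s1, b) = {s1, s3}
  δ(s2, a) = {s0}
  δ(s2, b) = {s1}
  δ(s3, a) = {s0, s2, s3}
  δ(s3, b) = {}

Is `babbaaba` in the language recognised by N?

Start: {s0}
read b: {s1}
read a: {s1}
read b: {s1, s3}
read b: {s1, s3}
read a: {s0, s1, s2, s3}
read a: {s0, s1, s2, s3}
read b: {s1, s3}
read a: {s0, s1, s2, s3}
Reachable ∩ accepting = {s0, s1, s3} — nonempty.

accepted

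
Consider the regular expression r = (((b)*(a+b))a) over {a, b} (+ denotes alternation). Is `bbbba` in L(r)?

yes

Split as bbbb·a: ((b)*(a+b)) matches bbbb and a matches a.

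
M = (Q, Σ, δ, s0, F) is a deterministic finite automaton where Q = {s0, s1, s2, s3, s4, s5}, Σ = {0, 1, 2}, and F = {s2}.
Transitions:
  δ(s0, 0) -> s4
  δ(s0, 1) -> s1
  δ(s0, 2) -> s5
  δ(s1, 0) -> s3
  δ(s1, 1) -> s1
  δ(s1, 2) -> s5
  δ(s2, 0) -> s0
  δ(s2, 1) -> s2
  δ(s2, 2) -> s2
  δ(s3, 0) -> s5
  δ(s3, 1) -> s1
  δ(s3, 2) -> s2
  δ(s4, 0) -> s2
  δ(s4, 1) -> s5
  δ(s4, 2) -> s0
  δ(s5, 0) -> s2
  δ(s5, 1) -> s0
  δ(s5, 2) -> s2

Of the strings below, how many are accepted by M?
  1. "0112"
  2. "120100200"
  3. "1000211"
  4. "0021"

3

"0112": rejected
"120100200": accepted
"1000211": accepted
"0021": accepted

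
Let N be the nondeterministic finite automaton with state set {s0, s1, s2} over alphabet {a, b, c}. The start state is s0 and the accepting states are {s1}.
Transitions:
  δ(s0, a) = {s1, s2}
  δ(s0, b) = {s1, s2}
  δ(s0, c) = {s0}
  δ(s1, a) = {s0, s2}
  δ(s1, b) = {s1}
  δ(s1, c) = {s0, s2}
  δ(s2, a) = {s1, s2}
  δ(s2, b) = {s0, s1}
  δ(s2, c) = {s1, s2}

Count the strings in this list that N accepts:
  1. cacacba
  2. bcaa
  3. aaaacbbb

3

cacacba: accepted
bcaa: accepted
aaaacbbb: accepted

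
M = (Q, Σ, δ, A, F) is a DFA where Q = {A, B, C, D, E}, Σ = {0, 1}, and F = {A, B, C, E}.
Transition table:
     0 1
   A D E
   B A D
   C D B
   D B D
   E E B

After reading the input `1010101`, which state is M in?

A --1--> E
E --0--> E
E --1--> B
B --0--> A
A --1--> E
E --0--> E
E --1--> B

B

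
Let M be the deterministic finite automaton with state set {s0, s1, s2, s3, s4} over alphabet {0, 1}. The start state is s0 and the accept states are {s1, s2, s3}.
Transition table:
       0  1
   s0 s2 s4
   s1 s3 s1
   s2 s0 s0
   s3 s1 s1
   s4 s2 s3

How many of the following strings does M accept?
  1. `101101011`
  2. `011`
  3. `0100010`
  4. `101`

1

`101101011`: rejected
`011`: rejected
`0100010`: accepted
`101`: rejected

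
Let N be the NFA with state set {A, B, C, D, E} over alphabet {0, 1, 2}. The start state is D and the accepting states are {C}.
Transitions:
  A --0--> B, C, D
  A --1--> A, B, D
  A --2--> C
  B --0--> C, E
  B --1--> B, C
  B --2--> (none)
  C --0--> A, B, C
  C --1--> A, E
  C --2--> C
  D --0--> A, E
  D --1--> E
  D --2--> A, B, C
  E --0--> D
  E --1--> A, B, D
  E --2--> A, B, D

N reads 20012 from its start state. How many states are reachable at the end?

4

Start: {D}
read 2: {A, B, C}
read 0: {A, B, C, D, E}
read 0: {A, B, C, D, E}
read 1: {A, B, C, D, E}
read 2: {A, B, C, D}
Final reachable set {A, B, C, D} has 4 states.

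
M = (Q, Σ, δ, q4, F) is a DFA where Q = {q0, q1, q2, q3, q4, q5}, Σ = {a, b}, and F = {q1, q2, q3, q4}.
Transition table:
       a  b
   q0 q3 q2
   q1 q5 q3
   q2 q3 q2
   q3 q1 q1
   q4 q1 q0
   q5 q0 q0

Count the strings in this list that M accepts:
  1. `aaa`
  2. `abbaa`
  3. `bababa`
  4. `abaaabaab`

`aaa`: rejected
`abbaa`: rejected
`bababa`: accepted
`abaaabaab`: accepted

2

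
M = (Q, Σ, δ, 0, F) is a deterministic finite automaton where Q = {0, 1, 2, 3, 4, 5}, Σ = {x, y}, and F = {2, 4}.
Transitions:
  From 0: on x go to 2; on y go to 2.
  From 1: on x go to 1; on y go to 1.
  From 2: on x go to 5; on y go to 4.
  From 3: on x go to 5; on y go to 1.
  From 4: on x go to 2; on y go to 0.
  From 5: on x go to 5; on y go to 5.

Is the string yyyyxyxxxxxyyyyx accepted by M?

rejected

0 --y--> 2
2 --y--> 4
4 --y--> 0
0 --y--> 2
2 --x--> 5
5 --y--> 5
5 --x--> 5
5 --x--> 5
5 --x--> 5
5 --x--> 5
5 --x--> 5
5 --y--> 5
5 --y--> 5
5 --y--> 5
5 --y--> 5
5 --x--> 5
End in state 5, which is not an accepting state.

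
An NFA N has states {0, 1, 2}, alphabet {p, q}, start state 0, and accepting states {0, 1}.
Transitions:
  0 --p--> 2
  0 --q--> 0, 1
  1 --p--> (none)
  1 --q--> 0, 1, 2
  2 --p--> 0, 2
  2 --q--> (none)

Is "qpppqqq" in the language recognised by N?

Start: {0}
read q: {0, 1}
read p: {2}
read p: {0, 2}
read p: {0, 2}
read q: {0, 1}
read q: {0, 1, 2}
read q: {0, 1, 2}
Reachable ∩ accepting = {0, 1} — nonempty.

accepted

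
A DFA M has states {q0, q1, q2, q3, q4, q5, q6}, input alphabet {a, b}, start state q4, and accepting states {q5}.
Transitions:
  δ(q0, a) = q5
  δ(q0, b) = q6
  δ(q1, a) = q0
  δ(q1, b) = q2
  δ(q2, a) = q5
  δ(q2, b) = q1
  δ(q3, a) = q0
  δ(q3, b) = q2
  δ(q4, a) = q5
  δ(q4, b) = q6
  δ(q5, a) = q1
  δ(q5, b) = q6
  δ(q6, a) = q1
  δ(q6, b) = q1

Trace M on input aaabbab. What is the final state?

q4 --a--> q5
q5 --a--> q1
q1 --a--> q0
q0 --b--> q6
q6 --b--> q1
q1 --a--> q0
q0 --b--> q6

q6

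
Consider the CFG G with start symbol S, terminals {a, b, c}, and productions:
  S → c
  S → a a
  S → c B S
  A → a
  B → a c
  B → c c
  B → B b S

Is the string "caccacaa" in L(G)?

yes

S ⇒ cBS ⇒ cacS ⇒ caccBS ⇒ caccacS ⇒ caccacaa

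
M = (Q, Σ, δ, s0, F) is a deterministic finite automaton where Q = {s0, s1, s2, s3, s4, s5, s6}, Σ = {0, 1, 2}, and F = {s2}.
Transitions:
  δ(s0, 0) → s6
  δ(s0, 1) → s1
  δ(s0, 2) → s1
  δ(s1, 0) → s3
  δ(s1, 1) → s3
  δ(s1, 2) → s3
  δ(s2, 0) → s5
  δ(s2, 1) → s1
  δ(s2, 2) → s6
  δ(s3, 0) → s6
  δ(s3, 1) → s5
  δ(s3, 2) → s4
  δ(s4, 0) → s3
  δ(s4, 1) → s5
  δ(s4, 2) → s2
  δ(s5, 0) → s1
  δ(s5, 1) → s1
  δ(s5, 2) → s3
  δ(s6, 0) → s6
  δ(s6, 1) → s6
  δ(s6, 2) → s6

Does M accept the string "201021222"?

accepted

s0 --2--> s1
s1 --0--> s3
s3 --1--> s5
s5 --0--> s1
s1 --2--> s3
s3 --1--> s5
s5 --2--> s3
s3 --2--> s4
s4 --2--> s2
End in state s2, which is an accepting state.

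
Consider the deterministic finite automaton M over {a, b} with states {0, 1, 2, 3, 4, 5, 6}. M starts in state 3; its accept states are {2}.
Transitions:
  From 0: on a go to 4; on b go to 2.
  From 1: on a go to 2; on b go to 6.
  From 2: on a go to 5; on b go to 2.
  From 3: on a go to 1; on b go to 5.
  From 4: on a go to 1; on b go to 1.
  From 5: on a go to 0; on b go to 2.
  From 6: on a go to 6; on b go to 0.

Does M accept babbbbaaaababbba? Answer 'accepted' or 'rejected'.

rejected

3 --b--> 5
5 --a--> 0
0 --b--> 2
2 --b--> 2
2 --b--> 2
2 --b--> 2
2 --a--> 5
5 --a--> 0
0 --a--> 4
4 --a--> 1
1 --b--> 6
6 --a--> 6
6 --b--> 0
0 --b--> 2
2 --b--> 2
2 --a--> 5
End in state 5, which is not an accepting state.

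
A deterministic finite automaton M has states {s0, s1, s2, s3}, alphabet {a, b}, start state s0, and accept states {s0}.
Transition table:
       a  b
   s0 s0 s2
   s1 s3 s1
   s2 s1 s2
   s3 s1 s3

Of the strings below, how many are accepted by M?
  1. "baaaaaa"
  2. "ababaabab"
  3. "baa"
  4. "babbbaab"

"baaaaaa": rejected
"ababaabab": rejected
"baa": rejected
"babbbaab": rejected

0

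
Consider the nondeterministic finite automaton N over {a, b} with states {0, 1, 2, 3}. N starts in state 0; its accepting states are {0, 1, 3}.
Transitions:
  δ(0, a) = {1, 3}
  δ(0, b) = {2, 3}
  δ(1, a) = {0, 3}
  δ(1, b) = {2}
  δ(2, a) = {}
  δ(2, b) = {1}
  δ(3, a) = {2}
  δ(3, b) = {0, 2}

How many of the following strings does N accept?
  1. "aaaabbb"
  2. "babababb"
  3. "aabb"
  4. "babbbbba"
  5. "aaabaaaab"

"aaaabbb": accepted
"babababb": accepted
"aabb": accepted
"babbbbba": accepted
"aaabaaaab": accepted

5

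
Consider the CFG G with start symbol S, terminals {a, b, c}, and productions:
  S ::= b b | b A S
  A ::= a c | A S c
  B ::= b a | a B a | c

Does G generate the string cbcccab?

no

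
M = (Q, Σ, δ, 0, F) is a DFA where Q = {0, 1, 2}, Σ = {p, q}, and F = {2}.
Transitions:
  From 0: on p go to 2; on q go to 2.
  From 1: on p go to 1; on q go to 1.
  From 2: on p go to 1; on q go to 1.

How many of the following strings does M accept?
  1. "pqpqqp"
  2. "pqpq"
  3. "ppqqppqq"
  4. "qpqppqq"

0

"pqpqqp": rejected
"pqpq": rejected
"ppqqppqq": rejected
"qpqppqq": rejected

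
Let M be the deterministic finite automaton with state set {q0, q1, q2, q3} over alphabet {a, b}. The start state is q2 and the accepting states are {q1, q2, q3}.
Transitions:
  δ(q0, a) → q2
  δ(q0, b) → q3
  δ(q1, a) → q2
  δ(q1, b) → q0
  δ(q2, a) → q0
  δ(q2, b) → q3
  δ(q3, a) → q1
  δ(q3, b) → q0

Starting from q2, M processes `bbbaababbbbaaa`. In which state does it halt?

q2 --b--> q3
q3 --b--> q0
q0 --b--> q3
q3 --a--> q1
q1 --a--> q2
q2 --b--> q3
q3 --a--> q1
q1 --b--> q0
q0 --b--> q3
q3 --b--> q0
q0 --b--> q3
q3 --a--> q1
q1 --a--> q2
q2 --a--> q0

q0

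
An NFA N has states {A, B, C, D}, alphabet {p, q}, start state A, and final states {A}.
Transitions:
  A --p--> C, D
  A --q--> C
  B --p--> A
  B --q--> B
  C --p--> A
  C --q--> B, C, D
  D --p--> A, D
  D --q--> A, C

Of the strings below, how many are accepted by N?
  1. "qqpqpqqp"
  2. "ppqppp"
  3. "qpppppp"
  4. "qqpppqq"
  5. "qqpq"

5

"qqpqpqqp": accepted
"ppqppp": accepted
"qpppppp": accepted
"qqpppqq": accepted
"qqpq": accepted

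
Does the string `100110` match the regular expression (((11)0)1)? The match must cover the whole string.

no

No split of 100110 into u·v has ((11)0) matching u and 1 matching v.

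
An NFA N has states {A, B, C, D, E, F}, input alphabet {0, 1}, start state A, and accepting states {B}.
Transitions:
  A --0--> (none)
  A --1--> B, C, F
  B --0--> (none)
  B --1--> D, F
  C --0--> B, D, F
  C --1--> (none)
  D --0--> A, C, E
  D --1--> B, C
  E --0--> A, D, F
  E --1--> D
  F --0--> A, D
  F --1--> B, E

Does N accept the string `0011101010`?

rejected

Start: {A}
read 0: {}
The reachable set is empty and stays empty for the remaining 9 symbols.
Reachable ∩ accepting = {} — empty.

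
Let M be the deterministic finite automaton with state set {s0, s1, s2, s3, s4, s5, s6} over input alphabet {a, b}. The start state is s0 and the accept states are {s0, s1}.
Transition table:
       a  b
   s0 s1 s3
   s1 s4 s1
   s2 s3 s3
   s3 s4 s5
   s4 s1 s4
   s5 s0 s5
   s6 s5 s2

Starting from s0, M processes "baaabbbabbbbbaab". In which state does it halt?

s0 --b--> s3
s3 --a--> s4
s4 --a--> s1
s1 --a--> s4
s4 --b--> s4
s4 --b--> s4
s4 --b--> s4
s4 --a--> s1
s1 --b--> s1
s1 --b--> s1
s1 --b--> s1
s1 --b--> s1
s1 --b--> s1
s1 --a--> s4
s4 --a--> s1
s1 --b--> s1

s1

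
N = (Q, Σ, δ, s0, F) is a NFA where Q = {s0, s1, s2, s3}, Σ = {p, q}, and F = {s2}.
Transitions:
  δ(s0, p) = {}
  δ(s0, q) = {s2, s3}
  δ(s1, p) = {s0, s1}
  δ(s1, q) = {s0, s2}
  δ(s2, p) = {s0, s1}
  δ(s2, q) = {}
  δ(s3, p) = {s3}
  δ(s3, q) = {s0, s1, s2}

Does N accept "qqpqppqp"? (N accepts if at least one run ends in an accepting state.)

rejected

Start: {s0}
read q: {s2, s3}
read q: {s0, s1, s2}
read p: {s0, s1}
read q: {s0, s2, s3}
read p: {s0, s1, s3}
read p: {s0, s1, s3}
read q: {s0, s1, s2, s3}
read p: {s0, s1, s3}
Reachable ∩ accepting = {} — empty.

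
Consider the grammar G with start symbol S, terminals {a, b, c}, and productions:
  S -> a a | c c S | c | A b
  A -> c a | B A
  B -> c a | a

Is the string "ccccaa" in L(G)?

yes

S ⇒ ccS ⇒ ccccS ⇒ ccccaa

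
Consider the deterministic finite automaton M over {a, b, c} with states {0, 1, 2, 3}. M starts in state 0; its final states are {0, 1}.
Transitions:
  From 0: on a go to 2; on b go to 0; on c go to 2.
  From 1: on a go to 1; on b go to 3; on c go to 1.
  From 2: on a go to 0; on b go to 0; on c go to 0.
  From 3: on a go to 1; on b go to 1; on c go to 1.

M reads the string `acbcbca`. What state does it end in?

0 --a--> 2
2 --c--> 0
0 --b--> 0
0 --c--> 2
2 --b--> 0
0 --c--> 2
2 --a--> 0

0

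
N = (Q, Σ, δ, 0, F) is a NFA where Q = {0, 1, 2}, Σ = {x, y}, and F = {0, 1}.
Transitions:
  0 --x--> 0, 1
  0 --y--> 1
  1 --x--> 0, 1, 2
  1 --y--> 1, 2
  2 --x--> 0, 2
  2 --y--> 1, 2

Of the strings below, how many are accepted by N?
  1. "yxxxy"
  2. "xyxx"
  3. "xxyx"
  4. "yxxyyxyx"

4

"yxxxy": accepted
"xyxx": accepted
"xxyx": accepted
"yxxyyxyx": accepted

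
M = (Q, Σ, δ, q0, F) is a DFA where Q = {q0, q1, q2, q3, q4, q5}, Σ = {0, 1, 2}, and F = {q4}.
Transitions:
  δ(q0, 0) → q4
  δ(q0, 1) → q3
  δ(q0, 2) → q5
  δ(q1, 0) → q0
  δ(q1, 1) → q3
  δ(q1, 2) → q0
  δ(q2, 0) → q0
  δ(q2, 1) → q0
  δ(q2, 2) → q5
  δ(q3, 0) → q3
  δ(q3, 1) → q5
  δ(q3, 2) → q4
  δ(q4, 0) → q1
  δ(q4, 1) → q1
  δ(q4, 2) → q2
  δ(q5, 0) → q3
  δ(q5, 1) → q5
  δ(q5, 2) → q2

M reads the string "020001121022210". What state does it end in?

q4

q0 --0--> q4
q4 --2--> q2
q2 --0--> q0
q0 --0--> q4
q4 --0--> q1
q1 --1--> q3
q3 --1--> q5
q5 --2--> q2
q2 --1--> q0
q0 --0--> q4
q4 --2--> q2
q2 --2--> q5
q5 --2--> q2
q2 --1--> q0
q0 --0--> q4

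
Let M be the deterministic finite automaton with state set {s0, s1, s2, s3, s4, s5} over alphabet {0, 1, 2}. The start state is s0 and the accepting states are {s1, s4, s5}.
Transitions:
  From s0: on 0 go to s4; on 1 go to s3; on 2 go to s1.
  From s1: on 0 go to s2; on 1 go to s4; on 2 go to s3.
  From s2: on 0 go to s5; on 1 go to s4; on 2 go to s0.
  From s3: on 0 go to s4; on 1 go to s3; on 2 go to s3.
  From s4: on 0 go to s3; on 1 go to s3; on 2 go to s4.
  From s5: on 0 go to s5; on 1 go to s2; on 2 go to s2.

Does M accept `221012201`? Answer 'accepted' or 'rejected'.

s0 --2--> s1
s1 --2--> s3
s3 --1--> s3
s3 --0--> s4
s4 --1--> s3
s3 --2--> s3
s3 --2--> s3
s3 --0--> s4
s4 --1--> s3
End in state s3, which is not an accepting state.

rejected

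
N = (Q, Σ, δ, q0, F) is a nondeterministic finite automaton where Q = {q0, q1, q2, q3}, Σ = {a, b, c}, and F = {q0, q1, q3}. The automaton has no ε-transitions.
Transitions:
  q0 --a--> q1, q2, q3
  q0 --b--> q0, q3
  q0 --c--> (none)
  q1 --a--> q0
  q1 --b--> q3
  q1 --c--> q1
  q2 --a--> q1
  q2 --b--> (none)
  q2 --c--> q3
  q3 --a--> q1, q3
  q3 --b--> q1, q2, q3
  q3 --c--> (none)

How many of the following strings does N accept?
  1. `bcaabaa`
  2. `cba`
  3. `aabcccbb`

1

`bcaabaa`: rejected
`cba`: rejected
`aabcccbb`: accepted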